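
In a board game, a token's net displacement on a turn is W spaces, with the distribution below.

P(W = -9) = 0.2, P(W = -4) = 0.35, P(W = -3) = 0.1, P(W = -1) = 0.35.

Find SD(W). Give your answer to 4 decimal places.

2.8684

E[W] = (-9)(0.2) + (-4)(0.35) + (-3)(0.1) + (-1)(0.35) = -3.85
E[W²] = (-9)²(0.2) + (-4)²(0.35) + (-3)²(0.1) + (-1)²(0.35) = 23.05
V(W) = E[W²] − (E[W])² = 23.05 − (-3.85)² = 8.2275
SD(W) = √8.2275 ≈ 2.8684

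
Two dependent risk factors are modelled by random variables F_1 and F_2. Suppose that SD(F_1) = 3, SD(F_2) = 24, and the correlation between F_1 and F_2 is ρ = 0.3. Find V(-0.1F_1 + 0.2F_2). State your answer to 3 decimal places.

V(F_1) = (3)² = 9;  V(F_2) = (24)² = 576
cov(F_1,F_2) = ρ·SD(F_1)·SD(F_2) = 0.3·3·24 = 21.6
V(-0.1F_1 + 0.2F_2) = (-0.1)²·V(F_1) + (0.2)²·V(F_2) + 2·(-0.1)·(0.2)·cov(F_1,F_2)
= 0.01·9 + 0.04·576 + -0.04·21.6 = 22.266

22.266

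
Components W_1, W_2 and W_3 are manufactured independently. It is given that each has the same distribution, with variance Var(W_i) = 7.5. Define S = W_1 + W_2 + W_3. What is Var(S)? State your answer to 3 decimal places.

22.500

By independence, Var(S) = (1)²Var(W_1) + (1)²Var(W_2) + (1)²Var(W_3)
= (1)²·7.5 + (1)²·7.5 + (1)²·7.5 = 22.5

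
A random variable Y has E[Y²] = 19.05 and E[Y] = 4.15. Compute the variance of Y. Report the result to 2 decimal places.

Var(Y) = 19.05 − (4.15)² = 1.8275

1.83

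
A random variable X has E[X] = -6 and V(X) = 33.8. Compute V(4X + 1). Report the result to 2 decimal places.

540.80

V(4X + 1) = (4)²·V(X) = 16·33.8 = 540.8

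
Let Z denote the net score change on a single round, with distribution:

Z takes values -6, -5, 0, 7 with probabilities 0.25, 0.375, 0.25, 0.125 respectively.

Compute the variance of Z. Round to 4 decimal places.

E[Z] = (-6)(0.25) + (-5)(0.375) + (0)(0.25) + (7)(0.125) = -2.5
E[Z²] = (-6)²(0.25) + (-5)²(0.375) + (0)²(0.25) + (7)²(0.125) = 24.5
V(Z) = E[Z²] − (E[Z])² = 24.5 − (-2.5)² = 18.25

18.2500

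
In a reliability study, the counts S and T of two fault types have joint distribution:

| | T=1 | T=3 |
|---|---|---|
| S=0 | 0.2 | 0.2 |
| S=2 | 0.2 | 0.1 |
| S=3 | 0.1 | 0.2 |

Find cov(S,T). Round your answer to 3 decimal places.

E[S] = 1.5,  E[T] = 2
E[ST] = 3.1
cov(S,T) = E[ST] − E[S]E[T] = 3.1 − (1.5)(2) = 0.1

0.100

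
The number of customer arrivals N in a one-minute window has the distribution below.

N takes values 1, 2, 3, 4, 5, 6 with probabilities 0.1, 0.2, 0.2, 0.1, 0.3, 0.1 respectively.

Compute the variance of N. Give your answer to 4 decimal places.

E[N] = (1)(0.1) + (2)(0.2) + (3)(0.2) + (4)(0.1) + (5)(0.3) + (6)(0.1) = 3.6
E[N²] = (1)²(0.1) + (2)²(0.2) + (3)²(0.2) + (4)²(0.1) + (5)²(0.3) + (6)²(0.1) = 15.4
Var(N) = E[N²] − (E[N])² = 15.4 − (3.6)² = 2.44

2.4400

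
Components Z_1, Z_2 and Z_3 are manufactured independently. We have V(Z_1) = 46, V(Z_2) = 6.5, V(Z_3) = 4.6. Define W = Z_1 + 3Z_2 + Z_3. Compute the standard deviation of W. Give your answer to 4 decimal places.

10.4451

By independence, V(W) = (1)²V(Z_1) + (3)²V(Z_2) + (1)²V(Z_3)
= (1)²·46 + (3)²·6.5 + (1)²·4.6 = 109.1
sd(W) = √109.1 ≈ 10.4451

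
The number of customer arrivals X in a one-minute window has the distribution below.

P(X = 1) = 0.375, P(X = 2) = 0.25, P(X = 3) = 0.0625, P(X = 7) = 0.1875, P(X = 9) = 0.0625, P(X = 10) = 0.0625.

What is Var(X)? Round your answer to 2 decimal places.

9.75

E[X] = (1)(0.375) + (2)(0.25) + (3)(0.0625) + (7)(0.1875) + (9)(0.0625) + (10)(0.0625) = 3.5625
E[X²] = (1)²(0.375) + (2)²(0.25) + (3)²(0.0625) + (7)²(0.1875) + (9)²(0.0625) + (10)²(0.0625) = 22.4375
Var(X) = E[X²] − (E[X])² = 22.4375 − (3.5625)² = 9.74609375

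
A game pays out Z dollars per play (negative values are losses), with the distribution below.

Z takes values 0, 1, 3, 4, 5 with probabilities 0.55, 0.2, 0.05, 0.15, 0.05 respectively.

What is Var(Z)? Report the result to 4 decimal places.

2.8600

E[Z] = (0)(0.55) + (1)(0.2) + (3)(0.05) + (4)(0.15) + (5)(0.05) = 1.2
E[Z²] = (0)²(0.55) + (1)²(0.2) + (3)²(0.05) + (4)²(0.15) + (5)²(0.05) = 4.3
Var(Z) = E[Z²] − (E[Z])² = 4.3 − (1.2)² = 2.86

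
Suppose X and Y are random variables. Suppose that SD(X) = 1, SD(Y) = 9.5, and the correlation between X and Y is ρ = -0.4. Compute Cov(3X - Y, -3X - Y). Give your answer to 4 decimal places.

var(X) = (1)² = 1;  var(Y) = (9.5)² = 90.25
Cov(X,Y) = ρ·SD(X)·SD(Y) = -0.4·1·9.5 = -3.8
Cov(3X - Y, -3X - Y) = (3)(-3)var(X) + (-1)(-1)var(Y) + [(3)(-1) + (-1)(-3)]Cov(X,Y)
= -9·1 + 1·90.25 + 0·-3.8 = 81.25

81.2500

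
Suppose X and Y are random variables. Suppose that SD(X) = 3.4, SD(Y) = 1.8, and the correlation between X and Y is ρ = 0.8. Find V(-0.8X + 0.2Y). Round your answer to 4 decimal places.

5.9613

V(X) = (3.4)² = 11.56;  V(Y) = (1.8)² = 3.24
Cov(X,Y) = ρ·SD(X)·SD(Y) = 0.8·3.4·1.8 = 4.896
V(-0.8X + 0.2Y) = (-0.8)²·V(X) + (0.2)²·V(Y) + 2·(-0.8)·(0.2)·Cov(X,Y)
= 0.64·11.56 + 0.04·3.24 + -0.32·4.896 = 5.96128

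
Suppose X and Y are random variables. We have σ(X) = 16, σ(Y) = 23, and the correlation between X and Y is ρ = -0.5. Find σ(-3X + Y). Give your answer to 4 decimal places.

62.7455

Var(X) = (16)² = 256;  Var(Y) = (23)² = 529
Cov(X,Y) = ρ·σ(X)·σ(Y) = -0.5·16·23 = -184
Var(-3X + Y) = (-3)²·Var(X) + (1)²·Var(Y) + 2·(-3)·(1)·Cov(X,Y)
= 9·256 + 1·529 + -6·-184 = 3937
σ(-3X + Y) = √3937 ≈ 62.7455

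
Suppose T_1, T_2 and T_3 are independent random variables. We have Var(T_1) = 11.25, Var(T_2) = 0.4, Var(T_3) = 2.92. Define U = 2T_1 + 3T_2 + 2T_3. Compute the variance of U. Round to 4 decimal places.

60.2800

By independence, Var(U) = (2)²Var(T_1) + (3)²Var(T_2) + (2)²Var(T_3)
= (2)²·11.25 + (3)²·0.4 + (2)²·2.92 = 60.28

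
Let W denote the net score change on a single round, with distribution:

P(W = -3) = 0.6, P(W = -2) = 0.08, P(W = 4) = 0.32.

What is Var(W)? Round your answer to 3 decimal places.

10.378

E[W] = (-3)(0.6) + (-2)(0.08) + (4)(0.32) = -0.68
E[W²] = (-3)²(0.6) + (-2)²(0.08) + (4)²(0.32) = 10.84
Var(W) = E[W²] − (E[W])² = 10.84 − (-0.68)² = 10.3776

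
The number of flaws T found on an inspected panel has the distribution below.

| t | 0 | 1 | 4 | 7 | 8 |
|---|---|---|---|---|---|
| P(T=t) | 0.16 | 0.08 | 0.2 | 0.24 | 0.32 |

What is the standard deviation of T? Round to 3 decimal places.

E[T] = (0)(0.16) + (1)(0.08) + (4)(0.2) + (7)(0.24) + (8)(0.32) = 5.12
E[T²] = (0)²(0.16) + (1)²(0.08) + (4)²(0.2) + (7)²(0.24) + (8)²(0.32) = 35.52
Var(T) = E[T²] − (E[T])² = 35.52 − (5.12)² = 9.3056
σ(T) = √9.3056 ≈ 3.051

3.051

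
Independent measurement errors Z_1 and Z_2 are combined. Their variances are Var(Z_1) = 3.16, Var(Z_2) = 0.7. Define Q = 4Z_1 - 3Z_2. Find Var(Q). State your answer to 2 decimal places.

By independence, Var(Q) = (4)²Var(Z_1) + (-3)²Var(Z_2)
= (4)²·3.16 + (-3)²·0.7 = 56.86

56.86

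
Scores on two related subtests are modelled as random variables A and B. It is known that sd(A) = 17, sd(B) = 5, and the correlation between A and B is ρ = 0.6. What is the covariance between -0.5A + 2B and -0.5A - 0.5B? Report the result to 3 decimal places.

var(A) = (17)² = 289;  var(B) = (5)² = 25
cov(A,B) = ρ·sd(A)·sd(B) = 0.6·17·5 = 51
cov(-0.5A + 2B, -0.5A - 0.5B) = (-0.5)(-0.5)var(A) + (2)(-0.5)var(B) + [(-0.5)(-0.5) + (2)(-0.5)]cov(A,B)
= 0.25·289 + -1·25 + -0.75·51 = 9

9.000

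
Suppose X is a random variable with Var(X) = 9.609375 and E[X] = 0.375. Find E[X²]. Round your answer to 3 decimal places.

E[X²] = Var(X) + (E[X])² = 9.609375 + (0.375)² = 9.75

9.750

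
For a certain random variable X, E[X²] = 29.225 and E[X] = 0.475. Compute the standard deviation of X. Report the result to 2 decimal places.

5.39

V(X) = 29.225 − (0.475)² = 28.999375
sd(X) = √28.999375 ≈ 5.39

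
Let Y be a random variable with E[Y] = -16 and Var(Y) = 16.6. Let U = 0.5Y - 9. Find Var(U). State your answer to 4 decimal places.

Var(0.5Y - 9) = (0.5)²·Var(Y) = 0.25·16.6 = 4.15

4.1500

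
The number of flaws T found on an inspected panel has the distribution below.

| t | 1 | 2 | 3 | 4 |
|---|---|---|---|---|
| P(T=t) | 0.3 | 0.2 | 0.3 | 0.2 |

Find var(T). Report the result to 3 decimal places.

1.240

E[T] = (1)(0.3) + (2)(0.2) + (3)(0.3) + (4)(0.2) = 2.4
E[T²] = (1)²(0.3) + (2)²(0.2) + (3)²(0.3) + (4)²(0.2) = 7
var(T) = E[T²] − (E[T])² = 7 − (2.4)² = 1.24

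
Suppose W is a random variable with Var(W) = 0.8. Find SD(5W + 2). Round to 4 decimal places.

Var(5W + 2) = (5)²·0.8 = 20
SD(5W + 2) = √20 ≈ 4.4721

4.4721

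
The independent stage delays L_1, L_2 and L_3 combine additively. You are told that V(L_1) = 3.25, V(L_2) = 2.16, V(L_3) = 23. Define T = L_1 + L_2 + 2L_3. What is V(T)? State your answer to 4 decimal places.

97.4100

By independence, V(T) = (1)²V(L_1) + (1)²V(L_2) + (2)²V(L_3)
= (1)²·3.25 + (1)²·2.16 + (2)²·23 = 97.41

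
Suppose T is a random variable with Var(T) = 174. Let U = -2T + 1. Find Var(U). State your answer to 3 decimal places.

Var(-2T + 1) = (-2)²·Var(T) = 4·174 = 696

696.000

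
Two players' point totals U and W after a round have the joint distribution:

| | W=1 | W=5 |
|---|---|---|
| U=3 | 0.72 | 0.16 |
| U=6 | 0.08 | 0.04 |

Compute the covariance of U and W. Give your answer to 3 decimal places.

0.192

E[U] = 3.36,  E[W] = 1.8
E[UW] = 6.24
Cov(U,W) = E[UW] − E[U]E[W] = 6.24 − (3.36)(1.8) = 0.192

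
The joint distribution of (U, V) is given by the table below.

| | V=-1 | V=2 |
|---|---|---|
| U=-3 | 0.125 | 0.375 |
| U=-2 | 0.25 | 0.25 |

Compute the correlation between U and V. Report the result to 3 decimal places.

-0.258

E[U] = -2.5,  E[V] = 0.875
E[UV] = -2.375
cov(U,V) = E[UV] − E[U]E[V] = -2.375 − (-2.5)(0.875) = -0.1875
var(U) = 0.25,  var(V) = 2.109375
ρ = -0.1875 / √(0.25·2.109375) ≈ -0.258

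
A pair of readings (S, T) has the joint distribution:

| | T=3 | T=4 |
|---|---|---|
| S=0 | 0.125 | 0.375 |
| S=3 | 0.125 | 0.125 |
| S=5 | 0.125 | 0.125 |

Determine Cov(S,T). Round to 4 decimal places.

E[S] = 2,  E[T] = 3.625
E[ST] = 7
Cov(S,T) = E[ST] − E[S]E[T] = 7 − (2)(3.625) = -0.25

-0.2500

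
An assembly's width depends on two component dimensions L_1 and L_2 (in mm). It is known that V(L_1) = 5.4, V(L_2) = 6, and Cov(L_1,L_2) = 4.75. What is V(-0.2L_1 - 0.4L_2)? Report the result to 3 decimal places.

V(-0.2L_1 - 0.4L_2) = (-0.2)²·V(L_1) + (-0.4)²·V(L_2) + 2·(-0.2)·(-0.4)·Cov(L_1,L_2)
= 0.04·5.4 + 0.16·6 + 0.16·4.75 = 1.936

1.936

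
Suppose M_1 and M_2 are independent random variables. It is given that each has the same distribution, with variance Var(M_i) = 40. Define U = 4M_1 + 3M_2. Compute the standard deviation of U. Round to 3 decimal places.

By independence, Var(U) = (4)²Var(M_1) + (3)²Var(M_2)
= (4)²·40 + (3)²·40 = 1000
σ(U) = √1000 ≈ 31.623

31.623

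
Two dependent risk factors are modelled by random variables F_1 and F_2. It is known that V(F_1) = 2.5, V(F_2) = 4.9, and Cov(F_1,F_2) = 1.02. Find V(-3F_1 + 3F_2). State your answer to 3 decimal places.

48.240

V(-3F_1 + 3F_2) = (-3)²·V(F_1) + (3)²·V(F_2) + 2·(-3)·(3)·Cov(F_1,F_2)
= 9·2.5 + 9·4.9 + -18·1.02 = 48.24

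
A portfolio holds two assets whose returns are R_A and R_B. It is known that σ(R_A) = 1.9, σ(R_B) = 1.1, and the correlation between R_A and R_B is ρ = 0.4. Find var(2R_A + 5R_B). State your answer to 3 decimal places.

var(R_A) = (1.9)² = 3.61;  var(R_B) = (1.1)² = 1.21
Cov(R_A,R_B) = ρ·σ(R_A)·σ(R_B) = 0.4·1.9·1.1 = 0.836
var(2R_A + 5R_B) = (2)²·var(R_A) + (5)²·var(R_B) + 2·(2)·(5)·Cov(R_A,R_B)
= 4·3.61 + 25·1.21 + 20·0.836 = 61.41

61.410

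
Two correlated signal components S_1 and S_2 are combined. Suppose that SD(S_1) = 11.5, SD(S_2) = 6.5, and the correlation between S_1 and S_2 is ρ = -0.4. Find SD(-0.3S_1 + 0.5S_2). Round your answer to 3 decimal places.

5.607

V(S_1) = (11.5)² = 132.25;  V(S_2) = (6.5)² = 42.25
Cov(S_1,S_2) = ρ·SD(S_1)·SD(S_2) = -0.4·11.5·6.5 = -29.9
V(-0.3S_1 + 0.5S_2) = (-0.3)²·V(S_1) + (0.5)²·V(S_2) + 2·(-0.3)·(0.5)·Cov(S_1,S_2)
= 0.09·132.25 + 0.25·42.25 + -0.3·-29.9 = 31.435
SD(-0.3S_1 + 0.5S_2) = √31.435 ≈ 5.607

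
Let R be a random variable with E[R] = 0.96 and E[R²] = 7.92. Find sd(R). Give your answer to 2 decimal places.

2.65

var(R) = 7.92 − (0.96)² = 6.9984
sd(R) = √6.9984 ≈ 2.65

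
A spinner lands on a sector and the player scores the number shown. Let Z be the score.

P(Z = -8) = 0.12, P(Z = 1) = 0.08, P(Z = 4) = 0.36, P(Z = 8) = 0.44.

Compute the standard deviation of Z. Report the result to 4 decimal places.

E[Z] = (-8)(0.12) + (1)(0.08) + (4)(0.36) + (8)(0.44) = 4.08
E[Z²] = (-8)²(0.12) + (1)²(0.08) + (4)²(0.36) + (8)²(0.44) = 41.68
Var(Z) = E[Z²] − (E[Z])² = 41.68 − (4.08)² = 25.0336
σ(Z) = √25.0336 ≈ 5.0034

5.0034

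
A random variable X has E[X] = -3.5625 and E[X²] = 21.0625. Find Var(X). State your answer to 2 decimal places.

8.37

Var(X) = 21.0625 − (-3.5625)² = 8.37109375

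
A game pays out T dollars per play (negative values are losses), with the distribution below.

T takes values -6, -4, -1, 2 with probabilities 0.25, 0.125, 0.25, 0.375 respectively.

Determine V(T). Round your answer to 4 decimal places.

E[T] = (-6)(0.25) + (-4)(0.125) + (-1)(0.25) + (2)(0.375) = -1.5
E[T²] = (-6)²(0.25) + (-4)²(0.125) + (-1)²(0.25) + (2)²(0.375) = 12.75
V(T) = E[T²] − (E[T])² = 12.75 − (-1.5)² = 10.5

10.5000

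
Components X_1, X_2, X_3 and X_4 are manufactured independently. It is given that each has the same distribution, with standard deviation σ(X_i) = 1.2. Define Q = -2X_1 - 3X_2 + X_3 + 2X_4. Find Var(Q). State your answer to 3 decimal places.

Var(X_i) = (1.2)² = 1.44
By independence, Var(Q) = (-2)²Var(X_1) + (-3)²Var(X_2) + (1)²Var(X_3) + (2)²Var(X_4)
= (-2)²·1.44 + (-3)²·1.44 + (1)²·1.44 + (2)²·1.44 = 25.92

25.920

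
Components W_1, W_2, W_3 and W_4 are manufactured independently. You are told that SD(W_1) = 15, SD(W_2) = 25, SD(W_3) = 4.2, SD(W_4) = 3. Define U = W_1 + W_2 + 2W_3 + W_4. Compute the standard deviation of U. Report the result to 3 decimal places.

V(W_1) = 225, V(W_2) = 625, V(W_3) = 17.64, V(W_4) = 9
By independence, V(U) = (1)²V(W_1) + (1)²V(W_2) + (2)²V(W_3) + (1)²V(W_4)
= (1)²·225 + (1)²·625 + (2)²·17.64 + (1)²·9 = 929.56
SD(U) = √929.56 ≈ 30.489

30.489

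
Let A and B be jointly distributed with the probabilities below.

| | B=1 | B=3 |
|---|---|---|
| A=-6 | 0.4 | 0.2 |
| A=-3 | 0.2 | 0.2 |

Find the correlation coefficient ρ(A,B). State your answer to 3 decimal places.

E[A] = -4.8,  E[B] = 1.8
E[AB] = -8.4
cov(A,B) = E[AB] − E[A]E[B] = -8.4 − (-4.8)(1.8) = 0.24
Var(A) = 2.16,  Var(B) = 0.96
ρ = 0.24 / √(2.16·0.96) ≈ 0.167

0.167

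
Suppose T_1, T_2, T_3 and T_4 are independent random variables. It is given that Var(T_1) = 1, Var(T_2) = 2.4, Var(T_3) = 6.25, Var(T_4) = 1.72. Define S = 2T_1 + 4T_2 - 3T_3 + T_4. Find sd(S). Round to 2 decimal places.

By independence, Var(S) = (2)²Var(T_1) + (4)²Var(T_2) + (-3)²Var(T_3) + (1)²Var(T_4)
= (2)²·1 + (4)²·2.4 + (-3)²·6.25 + (1)²·1.72 = 100.37
sd(S) = √100.37 ≈ 10.02

10.02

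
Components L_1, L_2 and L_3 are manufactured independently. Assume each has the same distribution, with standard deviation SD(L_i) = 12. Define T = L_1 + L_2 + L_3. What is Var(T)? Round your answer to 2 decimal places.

432.00

Var(L_i) = (12)² = 144
By independence, Var(T) = (1)²Var(L_1) + (1)²Var(L_2) + (1)²Var(L_3)
= (1)²·144 + (1)²·144 + (1)²·144 = 432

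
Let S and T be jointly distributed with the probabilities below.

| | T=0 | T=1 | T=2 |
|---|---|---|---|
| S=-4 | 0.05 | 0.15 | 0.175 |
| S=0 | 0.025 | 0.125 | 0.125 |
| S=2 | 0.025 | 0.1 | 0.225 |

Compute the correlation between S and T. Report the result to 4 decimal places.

E[S] = -0.8,  E[T] = 1.425
E[ST] = -0.9
Cov(S,T) = E[ST] − E[S]E[T] = -0.9 − (-0.8)(1.425) = 0.24
Var(S) = 6.76,  Var(T) = 0.444375
ρ = 0.24 / √(6.76·0.444375) ≈ 0.1385

0.1385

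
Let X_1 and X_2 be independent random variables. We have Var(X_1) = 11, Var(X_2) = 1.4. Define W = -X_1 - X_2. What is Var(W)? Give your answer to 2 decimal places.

By independence, Var(W) = (-1)²Var(X_1) + (-1)²Var(X_2)
= (-1)²·11 + (-1)²·1.4 = 12.4

12.40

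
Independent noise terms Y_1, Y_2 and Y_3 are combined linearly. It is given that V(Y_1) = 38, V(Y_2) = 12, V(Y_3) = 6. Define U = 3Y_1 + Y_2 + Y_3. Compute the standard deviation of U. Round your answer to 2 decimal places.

18.97

By independence, V(U) = (3)²V(Y_1) + (1)²V(Y_2) + (1)²V(Y_3)
= (3)²·38 + (1)²·12 + (1)²·6 = 360
sd(U) = √360 ≈ 18.97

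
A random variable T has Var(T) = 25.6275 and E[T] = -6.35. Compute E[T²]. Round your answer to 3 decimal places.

65.950

E[T²] = Var(T) + (E[T])² = 25.6275 + (-6.35)² = 65.95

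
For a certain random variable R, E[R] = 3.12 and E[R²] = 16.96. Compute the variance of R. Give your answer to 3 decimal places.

Var(R) = 16.96 − (3.12)² = 7.2256

7.226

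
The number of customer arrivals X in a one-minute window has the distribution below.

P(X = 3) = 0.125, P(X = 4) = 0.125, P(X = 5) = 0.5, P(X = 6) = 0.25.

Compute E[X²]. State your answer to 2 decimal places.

E[X²] = (3)²(0.125) + (4)²(0.125) + (5)²(0.5) + (6)²(0.25) = 24.625

24.63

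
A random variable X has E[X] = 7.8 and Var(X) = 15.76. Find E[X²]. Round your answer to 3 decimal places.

E[X²] = Var(X) + (E[X])² = 15.76 + (7.8)² = 76.6

76.600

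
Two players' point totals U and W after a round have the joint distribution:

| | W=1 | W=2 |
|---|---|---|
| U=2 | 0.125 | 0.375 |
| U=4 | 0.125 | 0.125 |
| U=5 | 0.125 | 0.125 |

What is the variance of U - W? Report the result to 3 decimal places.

E[U] = 3.25,  E[W] = 1.625,  E[UW] = 5.125
Var(U) = 12.25 − (3.25)² = 1.6875;  Var(W) = 2.875 − (1.625)² = 0.234375
cov(U,W) = 5.125 − (3.25)(1.625) = -0.15625
Var(U - W) = (1)²·1.6875 + (-1)²·0.234375 + 2·(1)·(-1)·-0.15625 = 2.234375

2.234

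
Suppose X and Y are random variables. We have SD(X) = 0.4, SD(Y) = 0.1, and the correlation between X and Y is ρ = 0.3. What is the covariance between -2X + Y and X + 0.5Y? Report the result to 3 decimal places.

V(X) = (0.4)² = 0.16;  V(Y) = (0.1)² = 0.01
Cov(X,Y) = ρ·SD(X)·SD(Y) = 0.3·0.4·0.1 = 0.012
Cov(-2X + Y, X + 0.5Y) = (-2)(1)V(X) + (1)(0.5)V(Y) + [(-2)(0.5) + (1)(1)]Cov(X,Y)
= -2·0.16 + 0.5·0.01 + 0·0.012 = -0.315

-0.315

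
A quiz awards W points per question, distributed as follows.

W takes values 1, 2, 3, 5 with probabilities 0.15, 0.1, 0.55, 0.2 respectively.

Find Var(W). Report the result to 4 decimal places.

1.5000

E[W] = (1)(0.15) + (2)(0.1) + (3)(0.55) + (5)(0.2) = 3
E[W²] = (1)²(0.15) + (2)²(0.1) + (3)²(0.55) + (5)²(0.2) = 10.5
Var(W) = E[W²] − (E[W])² = 10.5 − (3)² = 1.5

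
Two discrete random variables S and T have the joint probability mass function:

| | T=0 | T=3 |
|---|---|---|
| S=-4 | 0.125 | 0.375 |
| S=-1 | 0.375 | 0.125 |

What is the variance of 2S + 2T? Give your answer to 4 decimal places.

9.0000

E[S] = -2.5,  E[T] = 1.5,  E[ST] = -4.875
Var(S) = 8.5 − (-2.5)² = 2.25;  Var(T) = 4.5 − (1.5)² = 2.25
cov(S,T) = -4.875 − (-2.5)(1.5) = -1.125
Var(2S + 2T) = (2)²·2.25 + (2)²·2.25 + 2·(2)·(2)·-1.125 = 9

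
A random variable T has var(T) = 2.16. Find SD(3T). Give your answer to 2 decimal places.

var(3T) = (3)²·2.16 = 19.44
SD(3T) = √19.44 ≈ 4.41

4.41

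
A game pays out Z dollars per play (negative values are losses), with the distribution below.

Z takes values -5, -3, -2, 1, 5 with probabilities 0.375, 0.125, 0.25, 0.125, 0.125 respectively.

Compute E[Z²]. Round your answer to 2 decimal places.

14.75

E[Z²] = (-5)²(0.375) + (-3)²(0.125) + (-2)²(0.25) + (1)²(0.125) + (5)²(0.125) = 14.75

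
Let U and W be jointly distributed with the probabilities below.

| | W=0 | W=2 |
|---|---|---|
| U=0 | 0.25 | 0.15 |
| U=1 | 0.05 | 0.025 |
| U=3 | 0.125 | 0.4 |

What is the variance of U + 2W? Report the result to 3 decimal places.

E[U] = 1.65,  E[W] = 1.15,  E[UW] = 2.45
Var(U) = 4.8 − (1.65)² = 2.0775;  Var(W) = 2.3 − (1.15)² = 0.9775
cov(U,W) = 2.45 − (1.65)(1.15) = 0.5525
Var(U + 2W) = (1)²·2.0775 + (2)²·0.9775 + 2·(1)·(2)·0.5525 = 8.1975

8.198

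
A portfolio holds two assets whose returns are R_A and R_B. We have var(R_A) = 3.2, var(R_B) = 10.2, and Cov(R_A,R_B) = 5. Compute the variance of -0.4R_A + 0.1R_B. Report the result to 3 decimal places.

0.214

var(-0.4R_A + 0.1R_B) = (-0.4)²·var(R_A) + (0.1)²·var(R_B) + 2·(-0.4)·(0.1)·Cov(R_A,R_B)
= 0.16·3.2 + 0.01·10.2 + -0.08·5 = 0.214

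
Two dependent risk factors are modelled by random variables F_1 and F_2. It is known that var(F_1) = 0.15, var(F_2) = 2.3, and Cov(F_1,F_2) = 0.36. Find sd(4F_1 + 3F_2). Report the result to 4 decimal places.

var(4F_1 + 3F_2) = (4)²·var(F_1) + (3)²·var(F_2) + 2·(4)·(3)·Cov(F_1,F_2)
= 16·0.15 + 9·2.3 + 24·0.36 = 31.74
sd(4F_1 + 3F_2) = √31.74 ≈ 5.6338

5.6338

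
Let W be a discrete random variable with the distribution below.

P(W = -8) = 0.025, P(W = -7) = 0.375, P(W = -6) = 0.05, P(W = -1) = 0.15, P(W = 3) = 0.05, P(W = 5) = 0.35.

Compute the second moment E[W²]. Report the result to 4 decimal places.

E[W²] = (-8)²(0.025) + (-7)²(0.375) + (-6)²(0.05) + (-1)²(0.15) + (3)²(0.05) + (5)²(0.35) = 31.125

31.1250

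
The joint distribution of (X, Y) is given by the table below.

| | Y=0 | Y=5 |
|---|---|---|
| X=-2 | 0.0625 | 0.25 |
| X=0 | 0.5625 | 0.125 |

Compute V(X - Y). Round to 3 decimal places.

E[X] = -0.625,  E[Y] = 1.875,  E[XY] = -2.5
V(X) = 1.25 − (-0.625)² = 0.859375;  V(Y) = 9.375 − (1.875)² = 5.859375
cov(X,Y) = -2.5 − (-0.625)(1.875) = -1.328125
V(X - Y) = (1)²·0.859375 + (-1)²·5.859375 + 2·(1)·(-1)·-1.328125 = 9.375

9.375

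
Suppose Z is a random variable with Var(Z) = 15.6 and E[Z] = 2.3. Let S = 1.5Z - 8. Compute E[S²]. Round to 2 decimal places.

55.80

E[1.5Z - 8] = 1.5·2.3 − 8 = -4.55
Var(1.5Z - 8) = (1.5)²·15.6 = 35.1
E[S²] = Var(S) + (E[S])² = 35.1 + (-4.55)² = 55.8025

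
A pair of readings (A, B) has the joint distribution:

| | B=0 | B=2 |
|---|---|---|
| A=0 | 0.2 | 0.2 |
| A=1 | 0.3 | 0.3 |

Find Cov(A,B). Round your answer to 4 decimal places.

E[A] = 0.6,  E[B] = 1
E[AB] = 0.6
Cov(A,B) = E[AB] − E[A]E[B] = 0.6 − (0.6)(1) = 0

0.0000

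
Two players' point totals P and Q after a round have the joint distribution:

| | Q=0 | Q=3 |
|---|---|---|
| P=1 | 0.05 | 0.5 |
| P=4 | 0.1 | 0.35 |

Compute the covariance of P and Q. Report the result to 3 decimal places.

E[P] = 2.35,  E[Q] = 2.55
E[PQ] = 5.7
Cov(P,Q) = E[PQ] − E[P]E[Q] = 5.7 − (2.35)(2.55) = -0.2925

-0.293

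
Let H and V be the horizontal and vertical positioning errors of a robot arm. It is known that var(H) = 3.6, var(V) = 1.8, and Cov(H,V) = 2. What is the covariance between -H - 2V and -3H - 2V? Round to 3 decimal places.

34.000

Cov(-H - 2V, -3H - 2V) = (-1)(-3)var(H) + (-2)(-2)var(V) + [(-1)(-2) + (-2)(-3)]Cov(H,V)
= 3·3.6 + 4·1.8 + 8·2 = 34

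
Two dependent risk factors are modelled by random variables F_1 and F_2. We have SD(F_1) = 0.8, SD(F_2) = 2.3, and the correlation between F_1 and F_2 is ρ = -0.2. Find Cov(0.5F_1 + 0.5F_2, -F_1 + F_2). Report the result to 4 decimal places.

2.3250

Var(F_1) = (0.8)² = 0.64;  Var(F_2) = (2.3)² = 5.29
Cov(F_1,F_2) = ρ·SD(F_1)·SD(F_2) = -0.2·0.8·2.3 = -0.368
Cov(0.5F_1 + 0.5F_2, -F_1 + F_2) = (0.5)(-1)Var(F_1) + (0.5)(1)Var(F_2) + [(0.5)(1) + (0.5)(-1)]Cov(F_1,F_2)
= -0.5·0.64 + 0.5·5.29 + 0·-0.368 = 2.325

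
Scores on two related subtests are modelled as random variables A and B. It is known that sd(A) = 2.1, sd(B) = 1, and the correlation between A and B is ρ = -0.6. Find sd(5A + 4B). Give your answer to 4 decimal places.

Var(A) = (2.1)² = 4.41;  Var(B) = (1)² = 1
Cov(A,B) = ρ·sd(A)·sd(B) = -0.6·2.1·1 = -1.26
Var(5A + 4B) = (5)²·Var(A) + (4)²·Var(B) + 2·(5)·(4)·Cov(A,B)
= 25·4.41 + 16·1 + 40·-1.26 = 75.85
sd(5A + 4B) = √75.85 ≈ 8.7092

8.7092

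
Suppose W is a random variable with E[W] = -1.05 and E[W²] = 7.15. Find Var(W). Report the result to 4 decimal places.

Var(W) = 7.15 − (-1.05)² = 6.0475

6.0475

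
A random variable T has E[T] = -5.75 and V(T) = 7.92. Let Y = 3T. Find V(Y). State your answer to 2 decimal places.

71.28

V(3T) = (3)²·V(T) = 9·7.92 = 71.28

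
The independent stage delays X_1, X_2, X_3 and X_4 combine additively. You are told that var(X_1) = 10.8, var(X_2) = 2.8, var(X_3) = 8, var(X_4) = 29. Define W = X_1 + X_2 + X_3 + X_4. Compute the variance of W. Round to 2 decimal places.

50.60

By independence, var(W) = (1)²var(X_1) + (1)²var(X_2) + (1)²var(X_3) + (1)²var(X_4)
= (1)²·10.8 + (1)²·2.8 + (1)²·8 + (1)²·29 = 50.6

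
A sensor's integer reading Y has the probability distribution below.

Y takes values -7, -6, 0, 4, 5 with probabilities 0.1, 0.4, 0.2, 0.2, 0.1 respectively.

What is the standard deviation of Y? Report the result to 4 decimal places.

4.6648

E[Y] = (-7)(0.1) + (-6)(0.4) + (0)(0.2) + (4)(0.2) + (5)(0.1) = -1.8
E[Y²] = (-7)²(0.1) + (-6)²(0.4) + (0)²(0.2) + (4)²(0.2) + (5)²(0.1) = 25
Var(Y) = E[Y²] − (E[Y])² = 25 − (-1.8)² = 21.76
SD(Y) = √21.76 ≈ 4.6648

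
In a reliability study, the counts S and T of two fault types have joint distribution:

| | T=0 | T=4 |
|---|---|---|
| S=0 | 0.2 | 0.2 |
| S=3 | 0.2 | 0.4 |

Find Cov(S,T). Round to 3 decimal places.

0.480

E[S] = 1.8,  E[T] = 2.4
E[ST] = 4.8
Cov(S,T) = E[ST] − E[S]E[T] = 4.8 − (1.8)(2.4) = 0.48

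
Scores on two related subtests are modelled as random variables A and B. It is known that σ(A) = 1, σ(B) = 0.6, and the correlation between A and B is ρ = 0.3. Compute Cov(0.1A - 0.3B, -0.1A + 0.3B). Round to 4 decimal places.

-0.0316

var(A) = (1)² = 1;  var(B) = (0.6)² = 0.36
Cov(A,B) = ρ·σ(A)·σ(B) = 0.3·1·0.6 = 0.18
Cov(0.1A - 0.3B, -0.1A + 0.3B) = (0.1)(-0.1)var(A) + (-0.3)(0.3)var(B) + [(0.1)(0.3) + (-0.3)(-0.1)]Cov(A,B)
= -0.01·1 + -0.09·0.36 + 0.06·0.18 = -0.0316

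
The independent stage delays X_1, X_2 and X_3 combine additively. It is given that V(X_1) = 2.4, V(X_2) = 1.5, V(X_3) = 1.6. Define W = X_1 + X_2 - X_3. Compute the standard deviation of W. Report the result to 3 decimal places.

By independence, V(W) = (1)²V(X_1) + (1)²V(X_2) + (-1)²V(X_3)
= (1)²·2.4 + (1)²·1.5 + (-1)²·1.6 = 5.5
SD(W) = √5.5 ≈ 2.345

2.345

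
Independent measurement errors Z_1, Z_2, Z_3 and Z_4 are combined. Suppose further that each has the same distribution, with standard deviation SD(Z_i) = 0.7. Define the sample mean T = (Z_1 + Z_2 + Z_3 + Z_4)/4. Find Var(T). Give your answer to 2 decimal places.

Var(Z_i) = (0.7)² = 0.49
By independence, Var(T) = (0.25)²Var(Z_1) + (0.25)²Var(Z_2) + (0.25)²Var(Z_3) + (0.25)²Var(Z_4)
= (0.25)²·0.49 + (0.25)²·0.49 + (0.25)²·0.49 + (0.25)²·0.49 = 0.1225

0.12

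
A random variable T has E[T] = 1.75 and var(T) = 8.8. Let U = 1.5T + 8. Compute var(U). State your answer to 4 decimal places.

var(1.5T + 8) = (1.5)²·var(T) = 2.25·8.8 = 19.8

19.8000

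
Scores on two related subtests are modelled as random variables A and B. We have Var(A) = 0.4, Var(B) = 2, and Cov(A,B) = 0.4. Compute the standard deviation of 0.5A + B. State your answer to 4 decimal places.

Var(0.5A + B) = (0.5)²·Var(A) + (1)²·Var(B) + 2·(0.5)·(1)·Cov(A,B)
= 0.25·0.4 + 1·2 + 1·0.4 = 2.5
SD(0.5A + B) = √2.5 ≈ 1.5811

1.5811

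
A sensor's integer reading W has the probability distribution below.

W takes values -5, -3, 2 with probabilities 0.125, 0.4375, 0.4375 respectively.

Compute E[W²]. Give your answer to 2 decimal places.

8.81

E[W²] = (-5)²(0.125) + (-3)²(0.4375) + (2)²(0.4375) = 8.8125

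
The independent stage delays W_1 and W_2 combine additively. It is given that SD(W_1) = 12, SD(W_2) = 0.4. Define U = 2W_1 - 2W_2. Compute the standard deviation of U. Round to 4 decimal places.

Var(W_1) = 144, Var(W_2) = 0.16
By independence, Var(U) = (2)²Var(W_1) + (-2)²Var(W_2)
= (2)²·144 + (-2)²·0.16 = 576.64
SD(U) = √576.64 ≈ 24.0133

24.0133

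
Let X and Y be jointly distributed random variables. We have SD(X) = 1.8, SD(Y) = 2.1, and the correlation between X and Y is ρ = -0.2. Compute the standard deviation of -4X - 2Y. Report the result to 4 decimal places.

V(X) = (1.8)² = 3.24;  V(Y) = (2.1)² = 4.41
Cov(X,Y) = ρ·SD(X)·SD(Y) = -0.2·1.8·2.1 = -0.756
V(-4X - 2Y) = (-4)²·V(X) + (-2)²·V(Y) + 2·(-4)·(-2)·Cov(X,Y)
= 16·3.24 + 4·4.41 + 16·-0.756 = 57.384
SD(-4X - 2Y) = √57.384 ≈ 7.5752

7.5752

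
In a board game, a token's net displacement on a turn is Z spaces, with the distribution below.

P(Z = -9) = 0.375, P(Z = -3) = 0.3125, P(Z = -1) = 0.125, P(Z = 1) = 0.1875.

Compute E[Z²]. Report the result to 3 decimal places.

33.500

E[Z²] = (-9)²(0.375) + (-3)²(0.3125) + (-1)²(0.125) + (1)²(0.1875) = 33.5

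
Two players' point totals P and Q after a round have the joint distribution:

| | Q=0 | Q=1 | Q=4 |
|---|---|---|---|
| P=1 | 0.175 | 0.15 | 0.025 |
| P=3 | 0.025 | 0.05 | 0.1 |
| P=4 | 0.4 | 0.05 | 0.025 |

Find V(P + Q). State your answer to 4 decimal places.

E[P] = 2.775,  E[Q] = 0.85,  E[PQ] = 2.2
V(P) = 9.525 − (2.775)² = 1.824375;  V(Q) = 2.65 − (0.85)² = 1.9275
cov(P,Q) = 2.2 − (2.775)(0.85) = -0.15875
V(P + Q) = (1)²·1.824375 + (1)²·1.9275 + 2·(1)·(1)·-0.15875 = 3.434375

3.4344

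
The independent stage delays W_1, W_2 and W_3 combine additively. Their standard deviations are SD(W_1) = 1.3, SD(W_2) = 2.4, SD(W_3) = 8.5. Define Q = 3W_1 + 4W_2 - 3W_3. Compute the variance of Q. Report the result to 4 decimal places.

757.6200

Var(W_1) = 1.69, Var(W_2) = 5.76, Var(W_3) = 72.25
By independence, Var(Q) = (3)²Var(W_1) + (4)²Var(W_2) + (-3)²Var(W_3)
= (3)²·1.69 + (4)²·5.76 + (-3)²·72.25 = 757.62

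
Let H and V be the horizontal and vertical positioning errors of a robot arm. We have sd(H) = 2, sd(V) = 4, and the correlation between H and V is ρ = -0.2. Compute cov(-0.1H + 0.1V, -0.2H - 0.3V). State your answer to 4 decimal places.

-0.4160

Var(H) = (2)² = 4;  Var(V) = (4)² = 16
cov(H,V) = ρ·sd(H)·sd(V) = -0.2·2·4 = -1.6
cov(-0.1H + 0.1V, -0.2H - 0.3V) = (-0.1)(-0.2)Var(H) + (0.1)(-0.3)Var(V) + [(-0.1)(-0.3) + (0.1)(-0.2)]cov(H,V)
= 0.02·4 + -0.03·16 + 0.01·-1.6 = -0.416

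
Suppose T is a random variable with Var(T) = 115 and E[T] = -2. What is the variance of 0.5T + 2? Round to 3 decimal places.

Var(0.5T + 2) = (0.5)²·Var(T) = 0.25·115 = 28.75

28.750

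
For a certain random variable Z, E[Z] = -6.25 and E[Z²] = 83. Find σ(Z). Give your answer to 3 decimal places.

6.629

var(Z) = 83 − (-6.25)² = 43.9375
σ(Z) = √43.9375 ≈ 6.629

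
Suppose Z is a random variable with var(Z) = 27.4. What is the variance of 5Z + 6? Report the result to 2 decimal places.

var(5Z + 6) = (5)²·var(Z) = 25·27.4 = 685

685.00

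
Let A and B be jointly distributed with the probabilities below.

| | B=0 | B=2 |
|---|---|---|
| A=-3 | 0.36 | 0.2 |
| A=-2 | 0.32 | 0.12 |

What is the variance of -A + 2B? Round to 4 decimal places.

E[A] = -2.56,  E[B] = 0.64,  E[AB] = -1.68
V(A) = 6.8 − (-2.56)² = 0.2464;  V(B) = 1.28 − (0.64)² = 0.8704
Cov(A,B) = -1.68 − (-2.56)(0.64) = -0.0416
V(-A + 2B) = (-1)²·0.2464 + (2)²·0.8704 + 2·(-1)·(2)·-0.0416 = 3.8944

3.8944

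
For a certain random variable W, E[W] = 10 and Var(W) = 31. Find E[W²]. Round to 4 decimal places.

131.0000

E[W²] = Var(W) + (E[W])² = 31 + (10)² = 131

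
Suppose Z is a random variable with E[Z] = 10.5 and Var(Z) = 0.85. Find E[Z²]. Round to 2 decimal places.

E[Z²] = Var(Z) + (E[Z])² = 0.85 + (10.5)² = 111.1

111.10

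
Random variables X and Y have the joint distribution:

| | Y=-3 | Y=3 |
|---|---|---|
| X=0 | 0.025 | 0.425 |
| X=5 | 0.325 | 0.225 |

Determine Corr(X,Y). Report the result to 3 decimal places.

E[X] = 2.75,  E[Y] = 0.9
E[XY] = -1.5
Cov(X,Y) = E[XY] − E[X]E[Y] = -1.5 − (2.75)(0.9) = -3.975
Var(X) = 6.1875,  Var(Y) = 8.19
ρ = -3.975 / √(6.1875·8.19) ≈ -0.558

-0.558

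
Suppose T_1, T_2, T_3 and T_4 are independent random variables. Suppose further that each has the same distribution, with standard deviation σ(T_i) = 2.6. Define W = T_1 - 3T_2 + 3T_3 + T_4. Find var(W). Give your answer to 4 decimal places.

var(T_i) = (2.6)² = 6.76
By independence, var(W) = (1)²var(T_1) + (-3)²var(T_2) + (3)²var(T_3) + (1)²var(T_4)
= (1)²·6.76 + (-3)²·6.76 + (3)²·6.76 + (1)²·6.76 = 135.2

135.2000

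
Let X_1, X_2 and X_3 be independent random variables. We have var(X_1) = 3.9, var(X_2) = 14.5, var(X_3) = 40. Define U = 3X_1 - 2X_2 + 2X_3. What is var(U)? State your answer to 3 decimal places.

253.100

By independence, var(U) = (3)²var(X_1) + (-2)²var(X_2) + (2)²var(X_3)
= (3)²·3.9 + (-2)²·14.5 + (2)²·40 = 253.1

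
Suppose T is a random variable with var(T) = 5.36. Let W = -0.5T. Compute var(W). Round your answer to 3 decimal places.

var(-0.5T) = (-0.5)²·var(T) = 0.25·5.36 = 1.34

1.340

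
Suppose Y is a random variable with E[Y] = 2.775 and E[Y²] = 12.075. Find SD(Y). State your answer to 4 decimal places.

2.0915

var(Y) = 12.075 − (2.775)² = 4.374375
SD(Y) = √4.374375 ≈ 2.0915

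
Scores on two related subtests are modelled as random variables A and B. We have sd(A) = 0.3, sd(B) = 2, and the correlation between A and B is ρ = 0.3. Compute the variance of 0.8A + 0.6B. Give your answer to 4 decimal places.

V(A) = (0.3)² = 0.09;  V(B) = (2)² = 4
cov(A,B) = ρ·sd(A)·sd(B) = 0.3·0.3·2 = 0.18
V(0.8A + 0.6B) = (0.8)²·V(A) + (0.6)²·V(B) + 2·(0.8)·(0.6)·cov(A,B)
= 0.64·0.09 + 0.36·4 + 0.96·0.18 = 1.6704

1.6704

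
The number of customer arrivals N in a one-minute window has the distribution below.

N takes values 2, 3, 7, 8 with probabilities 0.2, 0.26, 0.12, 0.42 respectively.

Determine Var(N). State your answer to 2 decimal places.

6.96

E[N] = (2)(0.2) + (3)(0.26) + (7)(0.12) + (8)(0.42) = 5.38
E[N²] = (2)²(0.2) + (3)²(0.26) + (7)²(0.12) + (8)²(0.42) = 35.9
Var(N) = E[N²] − (E[N])² = 35.9 − (5.38)² = 6.9556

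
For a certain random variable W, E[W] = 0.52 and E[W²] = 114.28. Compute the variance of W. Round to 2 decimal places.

114.01

Var(W) = 114.28 − (0.52)² = 114.0096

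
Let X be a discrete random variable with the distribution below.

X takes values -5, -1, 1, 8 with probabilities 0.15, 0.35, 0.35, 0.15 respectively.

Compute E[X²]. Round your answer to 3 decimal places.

14.050

E[X²] = (-5)²(0.15) + (-1)²(0.35) + (1)²(0.35) + (8)²(0.15) = 14.05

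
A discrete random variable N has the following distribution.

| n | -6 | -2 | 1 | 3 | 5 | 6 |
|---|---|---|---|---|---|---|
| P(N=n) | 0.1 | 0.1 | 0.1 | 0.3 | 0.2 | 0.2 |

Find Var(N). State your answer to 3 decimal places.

E[N] = (-6)(0.1) + (-2)(0.1) + (1)(0.1) + (3)(0.3) + (5)(0.2) + (6)(0.2) = 2.4
E[N²] = (-6)²(0.1) + (-2)²(0.1) + (1)²(0.1) + (3)²(0.3) + (5)²(0.2) + (6)²(0.2) = 19
Var(N) = E[N²] − (E[N])² = 19 − (2.4)² = 13.24

13.240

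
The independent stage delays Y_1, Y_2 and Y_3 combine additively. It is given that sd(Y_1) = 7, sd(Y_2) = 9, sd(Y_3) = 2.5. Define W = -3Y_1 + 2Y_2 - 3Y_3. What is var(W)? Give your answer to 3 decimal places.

var(Y_1) = 49, var(Y_2) = 81, var(Y_3) = 6.25
By independence, var(W) = (-3)²var(Y_1) + (2)²var(Y_2) + (-3)²var(Y_3)
= (-3)²·49 + (2)²·81 + (-3)²·6.25 = 821.25

821.250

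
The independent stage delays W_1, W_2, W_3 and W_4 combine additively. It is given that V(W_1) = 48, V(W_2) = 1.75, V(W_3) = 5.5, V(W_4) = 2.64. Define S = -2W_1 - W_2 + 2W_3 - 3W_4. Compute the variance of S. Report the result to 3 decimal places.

By independence, V(S) = (-2)²V(W_1) + (-1)²V(W_2) + (2)²V(W_3) + (-3)²V(W_4)
= (-2)²·48 + (-1)²·1.75 + (2)²·5.5 + (-3)²·2.64 = 239.51

239.510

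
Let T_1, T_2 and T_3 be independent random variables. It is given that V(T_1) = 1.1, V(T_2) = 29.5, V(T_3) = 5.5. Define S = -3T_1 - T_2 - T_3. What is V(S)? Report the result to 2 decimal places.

44.90

By independence, V(S) = (-3)²V(T_1) + (-1)²V(T_2) + (-1)²V(T_3)
= (-3)²·1.1 + (-1)²·29.5 + (-1)²·5.5 = 44.9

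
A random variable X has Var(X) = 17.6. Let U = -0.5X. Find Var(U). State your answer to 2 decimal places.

Var(-0.5X) = (-0.5)²·Var(X) = 0.25·17.6 = 4.4

4.40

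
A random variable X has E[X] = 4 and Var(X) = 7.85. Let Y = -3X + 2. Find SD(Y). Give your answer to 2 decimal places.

8.41

Var(-3X + 2) = (-3)²·7.85 = 70.65
SD(Y) = √70.65 ≈ 8.41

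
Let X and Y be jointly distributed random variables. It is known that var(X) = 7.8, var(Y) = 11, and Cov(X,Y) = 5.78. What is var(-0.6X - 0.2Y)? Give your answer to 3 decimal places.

4.635

var(-0.6X - 0.2Y) = (-0.6)²·var(X) + (-0.2)²·var(Y) + 2·(-0.6)·(-0.2)·Cov(X,Y)
= 0.36·7.8 + 0.04·11 + 0.24·5.78 = 4.6352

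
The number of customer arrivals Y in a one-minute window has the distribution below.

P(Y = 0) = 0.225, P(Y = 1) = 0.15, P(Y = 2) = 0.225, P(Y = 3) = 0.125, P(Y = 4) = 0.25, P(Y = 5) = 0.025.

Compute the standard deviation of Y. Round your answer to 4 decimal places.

1.5460

E[Y] = (0)(0.225) + (1)(0.15) + (2)(0.225) + (3)(0.125) + (4)(0.25) + (5)(0.025) = 2.1
E[Y²] = (0)²(0.225) + (1)²(0.15) + (2)²(0.225) + (3)²(0.125) + (4)²(0.25) + (5)²(0.025) = 6.8
V(Y) = E[Y²] − (E[Y])² = 6.8 − (2.1)² = 2.39
sd(Y) = √2.39 ≈ 1.5460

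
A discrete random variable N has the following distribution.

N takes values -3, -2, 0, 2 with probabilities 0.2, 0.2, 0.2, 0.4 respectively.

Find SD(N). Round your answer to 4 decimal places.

E[N] = (-3)(0.2) + (-2)(0.2) + (0)(0.2) + (2)(0.4) = -0.2
E[N²] = (-3)²(0.2) + (-2)²(0.2) + (0)²(0.2) + (2)²(0.4) = 4.2
V(N) = E[N²] − (E[N])² = 4.2 − (-0.2)² = 4.16
SD(N) = √4.16 ≈ 2.0396

2.0396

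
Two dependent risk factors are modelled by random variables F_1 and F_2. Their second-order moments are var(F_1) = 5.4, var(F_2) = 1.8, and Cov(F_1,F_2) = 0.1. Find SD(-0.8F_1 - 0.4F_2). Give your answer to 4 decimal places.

var(-0.8F_1 - 0.4F_2) = (-0.8)²·var(F_1) + (-0.4)²·var(F_2) + 2·(-0.8)·(-0.4)·Cov(F_1,F_2)
= 0.64·5.4 + 0.16·1.8 + 0.64·0.1 = 3.808
SD(-0.8F_1 - 0.4F_2) = √3.808 ≈ 1.9514

1.9514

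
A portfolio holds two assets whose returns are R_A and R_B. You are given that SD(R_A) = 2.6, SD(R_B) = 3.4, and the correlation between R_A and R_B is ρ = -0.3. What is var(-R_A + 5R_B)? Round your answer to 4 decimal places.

var(R_A) = (2.6)² = 6.76;  var(R_B) = (3.4)² = 11.56
Cov(R_A,R_B) = ρ·SD(R_A)·SD(R_B) = -0.3·2.6·3.4 = -2.652
var(-R_A + 5R_B) = (-1)²·var(R_A) + (5)²·var(R_B) + 2·(-1)·(5)·Cov(R_A,R_B)
= 1·6.76 + 25·11.56 + -10·-2.652 = 322.28

322.2800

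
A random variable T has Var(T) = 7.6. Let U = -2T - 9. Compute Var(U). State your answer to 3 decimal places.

Var(-2T - 9) = (-2)²·Var(T) = 4·7.6 = 30.4

30.400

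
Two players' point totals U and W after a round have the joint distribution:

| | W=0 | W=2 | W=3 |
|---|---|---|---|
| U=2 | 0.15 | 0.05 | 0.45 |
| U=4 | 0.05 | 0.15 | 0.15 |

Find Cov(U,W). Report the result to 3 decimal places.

E[U] = 2.7,  E[W] = 2.2
E[UW] = 5.9
Cov(U,W) = E[UW] − E[U]E[W] = 5.9 − (2.7)(2.2) = -0.04

-0.040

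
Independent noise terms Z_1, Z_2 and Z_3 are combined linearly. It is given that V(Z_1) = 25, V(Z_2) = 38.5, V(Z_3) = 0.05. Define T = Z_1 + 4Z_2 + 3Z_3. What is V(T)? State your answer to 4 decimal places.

By independence, V(T) = (1)²V(Z_1) + (4)²V(Z_2) + (3)²V(Z_3)
= (1)²·25 + (4)²·38.5 + (3)²·0.05 = 641.45

641.4500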